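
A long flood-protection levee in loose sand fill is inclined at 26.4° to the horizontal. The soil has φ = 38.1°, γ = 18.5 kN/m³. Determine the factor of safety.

For a dry cohesionless infinite slope the factor of safety is FS = tanφ / tanβ.
FS = tan38.1° / tan26.4° = 0.7841 / 0.4964 = 1.580

FS = 1.58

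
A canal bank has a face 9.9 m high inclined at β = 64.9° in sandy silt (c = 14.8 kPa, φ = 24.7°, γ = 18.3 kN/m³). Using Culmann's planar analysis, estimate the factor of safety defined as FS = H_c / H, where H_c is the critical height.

H_c = (4c/γ) · sinβ cosφ / [1 − cos(β − φ)]
    = (4·14.8/18.3) · sin64.9°·cos24.7° / [1 − cos40.2°]
    = 3.235 · 0.8227 / 0.2362 = 11.27 m
FS = H_c / H = 11.27 / 9.9 = 1.138

FS = 1.14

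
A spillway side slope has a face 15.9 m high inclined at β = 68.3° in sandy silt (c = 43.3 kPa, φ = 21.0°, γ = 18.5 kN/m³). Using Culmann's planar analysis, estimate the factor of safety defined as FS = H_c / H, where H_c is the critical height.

FS = 1.59

H_c = (4c/γ) · sinβ cosφ / [1 − cos(β − φ)]
    = (4·43.3/18.5) · sin68.3°·cos21.0° / [1 − cos47.3°]
    = 9.362 · 0.8674 / 0.3218 = 25.23 m
FS = H_c / H = 25.23 / 15.9 = 1.587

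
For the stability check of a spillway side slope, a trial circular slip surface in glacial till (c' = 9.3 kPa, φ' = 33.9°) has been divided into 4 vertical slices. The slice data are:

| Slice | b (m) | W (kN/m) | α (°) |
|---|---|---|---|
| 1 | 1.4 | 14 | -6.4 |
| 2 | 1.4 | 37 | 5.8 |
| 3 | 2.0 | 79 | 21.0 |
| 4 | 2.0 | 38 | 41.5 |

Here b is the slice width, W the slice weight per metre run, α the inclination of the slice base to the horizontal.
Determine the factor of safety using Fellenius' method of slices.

FS = 3.12

Ordinary method of slices: FS = Σ[c'·Δl_i + (W_i cosα_i)·tanφ'] / Σ W_i sinα_i, with Δl_i = b_i / cosα_i.
Slice 1: Δl = 1.4/cos(-6.4°) = 1.409 m; N'_1 = 14·cos(-6.4°) = 13.9; c'Δl = 13.10; W sinα = -1.6
Slice 2: Δl = 1.4/cos5.8° = 1.407 m; N'_2 = 37·cos5.8° = 36.8; c'Δl = 13.09; W sinα = 3.7
Slice 3: Δl = 2.0/cos21.0° = 2.142 m; N'_3 = 79·cos21.0° = 73.8; c'Δl = 19.92; W sinα = 28.3
Slice 4: Δl = 2.0/cos41.5° = 2.670 m; N'_4 = 38·cos41.5° = 28.5; c'Δl = 24.83; W sinα = 25.2
Σc'Δl = 70.9 kN/m; ΣN' = 152.9 kN/m; ΣW sinα = 55.7 kN/m
Resisting = 70.9 + 152.9·tan33.9° = 70.9 + 102.8 = 173.7 kN/m
FS = 173.7 / 55.7 = 3.121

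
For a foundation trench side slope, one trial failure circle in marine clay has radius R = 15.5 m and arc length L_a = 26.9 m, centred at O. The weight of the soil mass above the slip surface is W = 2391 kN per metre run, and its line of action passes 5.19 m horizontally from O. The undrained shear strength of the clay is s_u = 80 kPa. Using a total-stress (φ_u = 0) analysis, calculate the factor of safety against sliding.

FS = 2.69

Taking moments about the centre O, the resisting moment is provided by the undrained shear strength acting along the arc:
M_R = s_u·L_a·R = 80·26.90·15.5 = 33356.0 kN·m/m
M_D = W·d = 2391·5.19 = 12409.3 kN·m/m
FS = M_R / M_D = 33356.0 / 12409.3 = 2.688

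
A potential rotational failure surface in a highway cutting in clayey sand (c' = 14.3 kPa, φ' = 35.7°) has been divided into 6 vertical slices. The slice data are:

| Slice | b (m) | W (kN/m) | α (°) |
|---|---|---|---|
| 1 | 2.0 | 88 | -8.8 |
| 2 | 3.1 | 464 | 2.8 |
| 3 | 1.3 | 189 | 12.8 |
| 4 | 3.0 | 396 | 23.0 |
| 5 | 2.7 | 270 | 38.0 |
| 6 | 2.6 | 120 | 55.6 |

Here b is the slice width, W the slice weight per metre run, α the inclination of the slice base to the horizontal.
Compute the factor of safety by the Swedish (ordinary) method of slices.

Ordinary method of slices: FS = Σ[c'·Δl_i + (W_i cosα_i)·tanφ'] / Σ W_i sinα_i, with Δl_i = b_i / cosα_i.
Slice 1: Δl = 2.0/cos(-8.8°) = 2.024 m; N'_1 = 88·cos(-8.8°) = 87.0; c'Δl = 28.94; W sinα = -13.5
Slice 2: Δl = 3.1/cos2.8° = 3.104 m; N'_2 = 464·cos2.8° = 463.4; c'Δl = 44.38; W sinα = 22.7
Slice 3: Δl = 1.3/cos12.8° = 1.333 m; N'_3 = 189·cos12.8° = 184.3; c'Δl = 19.06; W sinα = 41.9
Slice 4: Δl = 3.0/cos23.0° = 3.259 m; N'_4 = 396·cos23.0° = 364.5; c'Δl = 46.60; W sinα = 154.7
Slice 5: Δl = 2.7/cos38.0° = 3.426 m; N'_5 = 270·cos38.0° = 212.8; c'Δl = 49.00; W sinα = 166.2
Slice 6: Δl = 2.6/cos55.6° = 4.602 m; N'_6 = 120·cos55.6° = 67.8; c'Δl = 65.81; W sinα = 99.0
Σc'Δl = 253.8 kN/m; ΣN' = 1379.8 kN/m; ΣW sinα = 471.0 kN/m
Resisting = 253.8 + 1379.8·tan35.7° = 253.8 + 991.5 = 1245.3 kN/m
FS = 1245.3 / 471.0 = 2.644

FS = 2.64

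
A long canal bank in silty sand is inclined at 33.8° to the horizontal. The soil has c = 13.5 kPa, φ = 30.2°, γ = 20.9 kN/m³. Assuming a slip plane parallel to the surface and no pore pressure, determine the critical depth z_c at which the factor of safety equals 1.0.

z_c = 10.70 m

Setting FS = 1.00 in FS = [c + γz cos²β tanφ] / [γz sinβ cosβ] and solving for z:
z = c / [γ cosβ (FS·sinβ − cosβ·tanφ)]
  = 13.5 / [20.9·cos33.8°·(1.00·sin33.8° − cos33.8°·tan30.2°)]
  = 13.5 / [20.9·0.8310·(1.00·0.5563 − 0.8310·0.5820)]
  = 13.5 / 1.2618 = 10.699 m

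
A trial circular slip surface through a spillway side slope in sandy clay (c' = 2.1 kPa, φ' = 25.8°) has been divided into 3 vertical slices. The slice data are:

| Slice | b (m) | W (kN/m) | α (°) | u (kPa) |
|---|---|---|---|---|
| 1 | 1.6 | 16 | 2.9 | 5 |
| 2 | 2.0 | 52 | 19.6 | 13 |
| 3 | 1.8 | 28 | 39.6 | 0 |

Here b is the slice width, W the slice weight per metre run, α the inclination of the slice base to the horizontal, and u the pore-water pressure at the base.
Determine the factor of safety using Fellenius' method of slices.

FS = 1.03

Ordinary method of slices: FS = Σ[c'·Δl_i + (W_i cosα_i − u_i·Δl_i)·tanφ'] / Σ W_i sinα_i, with Δl_i = b_i / cosα_i.
Slice 1: Δl = 1.6/cos2.9° = 1.602 m; N'_1 = 16·cos2.9° − 5·1.602 = 8.0; c'Δl = 3.36; W sinα = 0.8
Slice 2: Δl = 2.0/cos19.6° = 2.123 m; N'_2 = 52·cos19.6° − 13·2.123 = 21.4; c'Δl = 4.46; W sinα = 17.4
Slice 3: Δl = 1.8/cos39.6° = 2.336 m; N'_3 = 28·cos39.6° − 0·2.336 = 21.6; c'Δl = 4.91; W sinα = 17.8
Σc'Δl = 12.7 kN/m; ΣN' = 50.9 kN/m; ΣW sinα = 36.1 kN/m
Resisting = 12.7 + 50.9·tan25.8° = 12.7 + 24.6 = 37.3 kN/m
FS = 37.3 / 36.1 = 1.035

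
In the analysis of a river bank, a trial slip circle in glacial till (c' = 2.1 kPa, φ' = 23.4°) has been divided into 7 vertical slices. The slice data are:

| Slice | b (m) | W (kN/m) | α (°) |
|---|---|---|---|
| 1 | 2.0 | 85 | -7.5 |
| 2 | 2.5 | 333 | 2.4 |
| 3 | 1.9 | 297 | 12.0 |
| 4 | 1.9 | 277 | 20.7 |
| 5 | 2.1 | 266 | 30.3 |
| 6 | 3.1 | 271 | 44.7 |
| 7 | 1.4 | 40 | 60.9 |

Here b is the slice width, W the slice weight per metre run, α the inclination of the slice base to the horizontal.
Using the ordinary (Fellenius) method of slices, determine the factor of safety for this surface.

Ordinary method of slices: FS = Σ[c'·Δl_i + (W_i cosα_i)·tanφ'] / Σ W_i sinα_i, with Δl_i = b_i / cosα_i.
Slice 1: Δl = 2.0/cos(-7.5°) = 2.017 m; N'_1 = 85·cos(-7.5°) = 84.3; c'Δl = 4.24; W sinα = -11.1
Slice 2: Δl = 2.5/cos2.4° = 2.502 m; N'_2 = 333·cos2.4° = 332.7; c'Δl = 5.25; W sinα = 13.9
Slice 3: Δl = 1.9/cos12.0° = 1.942 m; N'_3 = 297·cos12.0° = 290.5; c'Δl = 4.08; W sinα = 61.7
Slice 4: Δl = 1.9/cos20.7° = 2.031 m; N'_4 = 277·cos20.7° = 259.1; c'Δl = 4.27; W sinα = 97.9
Slice 5: Δl = 2.1/cos30.3° = 2.432 m; N'_5 = 266·cos30.3° = 229.7; c'Δl = 5.11; W sinα = 134.2
Slice 6: Δl = 3.1/cos44.7° = 4.361 m; N'_6 = 271·cos44.7° = 192.6; c'Δl = 9.16; W sinα = 190.6
Slice 7: Δl = 1.4/cos60.9° = 2.879 m; N'_7 = 40·cos60.9° = 19.5; c'Δl = 6.05; W sinα = 35.0
Σc'Δl = 38.1 kN/m; ΣN' = 1408.4 kN/m; ΣW sinα = 522.3 kN/m
Resisting = 38.1 + 1408.4·tan23.4° = 38.1 + 609.4 = 647.6 kN/m
FS = 647.6 / 522.3 = 1.240

FS = 1.24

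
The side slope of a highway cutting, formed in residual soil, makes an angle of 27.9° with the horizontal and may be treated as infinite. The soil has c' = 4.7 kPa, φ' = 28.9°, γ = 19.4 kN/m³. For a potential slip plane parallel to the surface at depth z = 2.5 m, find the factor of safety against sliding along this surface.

For an infinite slope with a slip plane parallel to the surface (no pore pressure): FS = [c' + γz cos²β tanφ'] / [γz sinβ cosβ].
γz = 19.4·2.5 = 48.50 kN/m²
Numerator = 4.7 + 48.50·cos²27.9°·tan28.9° = 4.7 + 48.50·0.7810·0.5520 = 25.611 kPa
Denominator = 48.50·sin27.9°·cos27.9° = 48.50·0.4679·0.8838 = 20.057 kPa
FS = 25.611 / 20.057 = 1.277

FS = 1.28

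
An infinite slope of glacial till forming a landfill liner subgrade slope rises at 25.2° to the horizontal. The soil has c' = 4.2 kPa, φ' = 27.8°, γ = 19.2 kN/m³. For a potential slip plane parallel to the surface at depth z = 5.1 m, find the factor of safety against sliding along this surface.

For an infinite slope with a slip plane parallel to the surface (no pore pressure): FS = [c' + γz cos²β tanφ'] / [γz sinβ cosβ].
γz = 19.2·5.1 = 97.92 kN/m²
Numerator = 4.2 + 97.92·cos²25.2°·tan27.8° = 4.2 + 97.92·0.8187·0.5272 = 46.468 kPa
Denominator = 97.92·sin25.2°·cos25.2° = 97.92·0.4258·0.9048 = 37.724 kPa
FS = 46.468 / 37.724 = 1.232

FS = 1.23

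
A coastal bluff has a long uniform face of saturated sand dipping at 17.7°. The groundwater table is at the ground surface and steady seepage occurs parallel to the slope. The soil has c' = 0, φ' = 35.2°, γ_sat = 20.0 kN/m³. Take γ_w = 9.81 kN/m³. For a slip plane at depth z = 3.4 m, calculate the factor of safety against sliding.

With seepage parallel to the slope and the water table at the surface, the effective normal stress on the slip plane uses the buoyant unit weight γ' = γ_sat − γ_w while the driving shear stress uses γ_sat:
FS = [c' + γ' z cos²β tanφ'] / [γ_sat z sinβ cosβ]
(For c' = 0 this reduces to FS = (γ'/γ_sat)·tanφ'/tanβ.)
γ' = 20.0 − 9.81 = 10.19 kN/m³
Numerator = 0.0 + 10.19·3.4·cos²17.7°·tan35.2° = 0.0 + 10.19·3.4·0.9076·0.7054 = 22.181 kPa
Denominator = 20.0·3.4·sin17.7°·cos17.7° = 20.0·3.4·0.3040·0.9527 = 19.696 kPa
FS = 22.181 / 19.696 = 1.126

FS = 1.13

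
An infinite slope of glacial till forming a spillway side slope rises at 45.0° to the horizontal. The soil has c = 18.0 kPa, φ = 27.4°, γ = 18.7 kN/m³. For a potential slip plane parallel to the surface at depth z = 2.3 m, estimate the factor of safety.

For an infinite slope with a slip plane parallel to the surface (no pore pressure): FS = [c + γz cos²β tanφ] / [γz sinβ cosβ].
γz = 18.7·2.3 = 43.01 kN/m²
Numerator = 18.0 + 43.01·cos²45.0°·tan27.4° = 18.0 + 43.01·0.5000·0.5184 = 29.147 kPa
Denominator = 43.01·sin45.0°·cos45.0° = 43.01·0.7071·0.7071 = 21.505 kPa
FS = 29.147 / 21.505 = 1.355

FS = 1.36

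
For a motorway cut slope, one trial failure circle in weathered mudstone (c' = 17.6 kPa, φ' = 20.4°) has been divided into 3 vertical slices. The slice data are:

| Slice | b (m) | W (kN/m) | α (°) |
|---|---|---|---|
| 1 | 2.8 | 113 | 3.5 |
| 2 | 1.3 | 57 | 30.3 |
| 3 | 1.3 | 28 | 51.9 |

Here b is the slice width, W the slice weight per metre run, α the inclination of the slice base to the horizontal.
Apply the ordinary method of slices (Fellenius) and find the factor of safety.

FS = 3.11

Ordinary method of slices: FS = Σ[c'·Δl_i + (W_i cosα_i)·tanφ'] / Σ W_i sinα_i, with Δl_i = b_i / cosα_i.
Slice 1: Δl = 2.8/cos3.5° = 2.805 m; N'_1 = 113·cos3.5° = 112.8; c'Δl = 49.37; W sinα = 6.9
Slice 2: Δl = 1.3/cos30.3° = 1.506 m; N'_2 = 57·cos30.3° = 49.2; c'Δl = 26.50; W sinα = 28.8
Slice 3: Δl = 1.3/cos51.9° = 2.107 m; N'_3 = 28·cos51.9° = 17.3; c'Δl = 37.08; W sinα = 22.0
Σc'Δl = 113.0 kN/m; ΣN' = 179.3 kN/m; ΣW sinα = 57.7 kN/m
Resisting = 113.0 + 179.3·tan20.4° = 113.0 + 66.7 = 179.6 kN/m
FS = 179.6 / 57.7 = 3.114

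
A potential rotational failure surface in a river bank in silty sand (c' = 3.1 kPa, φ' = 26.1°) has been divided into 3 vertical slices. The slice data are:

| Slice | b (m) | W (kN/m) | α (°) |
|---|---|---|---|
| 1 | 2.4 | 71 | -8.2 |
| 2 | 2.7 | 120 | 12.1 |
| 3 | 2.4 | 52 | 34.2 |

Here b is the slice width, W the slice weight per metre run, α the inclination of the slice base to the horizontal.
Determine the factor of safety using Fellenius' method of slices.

Ordinary method of slices: FS = Σ[c'·Δl_i + (W_i cosα_i)·tanφ'] / Σ W_i sinα_i, with Δl_i = b_i / cosα_i.
Slice 1: Δl = 2.4/cos(-8.2°) = 2.425 m; N'_1 = 71·cos(-8.2°) = 70.3; c'Δl = 7.52; W sinα = -10.1
Slice 2: Δl = 2.7/cos12.1° = 2.761 m; N'_2 = 120·cos12.1° = 117.3; c'Δl = 8.56; W sinα = 25.2
Slice 3: Δl = 2.4/cos34.2° = 2.902 m; N'_3 = 52·cos34.2° = 43.0; c'Δl = 9.00; W sinα = 29.2
Σc'Δl = 25.1 kN/m; ΣN' = 230.6 kN/m; ΣW sinα = 44.3 kN/m
Resisting = 25.1 + 230.6·tan26.1° = 25.1 + 113.0 = 138.1 kN/m
FS = 138.1 / 44.3 = 3.119

FS = 3.12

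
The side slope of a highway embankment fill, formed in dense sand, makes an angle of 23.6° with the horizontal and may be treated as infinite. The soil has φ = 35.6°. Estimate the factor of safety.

FS = 1.64

For a dry cohesionless infinite slope the factor of safety is FS = tanφ / tanβ.
FS = tan35.6° / tan23.6° = 0.7159 / 0.4369 = 1.639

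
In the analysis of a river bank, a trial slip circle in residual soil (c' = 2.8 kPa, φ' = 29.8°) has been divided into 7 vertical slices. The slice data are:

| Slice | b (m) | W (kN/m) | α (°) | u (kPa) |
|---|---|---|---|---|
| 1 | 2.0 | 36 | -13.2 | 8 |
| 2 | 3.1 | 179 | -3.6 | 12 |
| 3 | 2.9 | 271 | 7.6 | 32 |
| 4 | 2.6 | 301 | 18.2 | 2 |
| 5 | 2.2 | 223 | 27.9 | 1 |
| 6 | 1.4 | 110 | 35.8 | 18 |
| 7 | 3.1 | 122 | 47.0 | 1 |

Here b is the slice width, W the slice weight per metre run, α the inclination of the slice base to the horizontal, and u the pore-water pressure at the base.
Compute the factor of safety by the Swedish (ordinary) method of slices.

Ordinary method of slices: FS = Σ[c'·Δl_i + (W_i cosα_i − u_i·Δl_i)·tanφ'] / Σ W_i sinα_i, with Δl_i = b_i / cosα_i.
Slice 1: Δl = 2.0/cos(-13.2°) = 2.054 m; N'_1 = 36·cos(-13.2°) − 8·2.054 = 18.6; c'Δl = 5.75; W sinα = -8.2
Slice 2: Δl = 3.1/cos(-3.6°) = 3.106 m; N'_2 = 179·cos(-3.6°) − 12·3.106 = 141.4; c'Δl = 8.70; W sinα = -11.2
Slice 3: Δl = 2.9/cos7.6° = 2.926 m; N'_3 = 271·cos7.6° − 32·2.926 = 175.0; c'Δl = 8.19; W sinα = 35.8
Slice 4: Δl = 2.6/cos18.2° = 2.737 m; N'_4 = 301·cos18.2° − 2·2.737 = 280.5; c'Δl = 7.66; W sinα = 94.0
Slice 5: Δl = 2.2/cos27.9° = 2.489 m; N'_5 = 223·cos27.9° − 1·2.489 = 194.6; c'Δl = 6.97; W sinα = 104.3
Slice 6: Δl = 1.4/cos35.8° = 1.726 m; N'_6 = 110·cos35.8° − 18·1.726 = 58.1; c'Δl = 4.83; W sinα = 64.3
Slice 7: Δl = 3.1/cos47.0° = 4.545 m; N'_7 = 122·cos47.0° − 1·4.545 = 78.7; c'Δl = 12.73; W sinα = 89.2
Σc'Δl = 54.8 kN/m; ΣN' = 946.8 kN/m; ΣW sinα = 368.3 kN/m
Resisting = 54.8 + 946.8·tan29.8° = 54.8 + 542.3 = 597.1 kN/m
FS = 597.1 / 368.3 = 1.621

FS = 1.62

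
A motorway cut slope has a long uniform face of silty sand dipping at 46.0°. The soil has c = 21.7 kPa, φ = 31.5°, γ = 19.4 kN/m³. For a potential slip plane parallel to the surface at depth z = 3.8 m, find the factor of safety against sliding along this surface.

For an infinite slope with a slip plane parallel to the surface (no pore pressure): FS = [c + γz cos²β tanφ] / [γz sinβ cosβ].
γz = 19.4·3.8 = 73.72 kN/m²
Numerator = 21.7 + 73.72·cos²46.0°·tan31.5° = 21.7 + 73.72·0.4826·0.6128 = 43.500 kPa
Denominator = 73.72·sin46.0°·cos46.0° = 73.72·0.7193·0.6947 = 36.838 kPa
FS = 43.500 / 36.838 = 1.181

FS = 1.18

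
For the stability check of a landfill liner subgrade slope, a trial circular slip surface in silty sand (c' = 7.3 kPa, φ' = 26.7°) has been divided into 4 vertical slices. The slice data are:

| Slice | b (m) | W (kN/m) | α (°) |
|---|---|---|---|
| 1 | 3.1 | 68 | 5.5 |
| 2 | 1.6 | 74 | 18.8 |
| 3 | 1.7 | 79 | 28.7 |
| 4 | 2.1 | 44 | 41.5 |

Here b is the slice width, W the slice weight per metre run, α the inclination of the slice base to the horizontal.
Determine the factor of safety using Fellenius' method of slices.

FS = 1.95

Ordinary method of slices: FS = Σ[c'·Δl_i + (W_i cosα_i)·tanφ'] / Σ W_i sinα_i, with Δl_i = b_i / cosα_i.
Slice 1: Δl = 3.1/cos5.5° = 3.114 m; N'_1 = 68·cos5.5° = 67.7; c'Δl = 22.73; W sinα = 6.5
Slice 2: Δl = 1.6/cos18.8° = 1.690 m; N'_2 = 74·cos18.8° = 70.1; c'Δl = 12.34; W sinα = 23.8
Slice 3: Δl = 1.7/cos28.7° = 1.938 m; N'_3 = 79·cos28.7° = 69.3; c'Δl = 14.15; W sinα = 37.9
Slice 4: Δl = 2.1/cos41.5° = 2.804 m; N'_4 = 44·cos41.5° = 33.0; c'Δl = 20.47; W sinα = 29.2
Σc'Δl = 69.7 kN/m; ΣN' = 240.0 kN/m; ΣW sinα = 97.5 kN/m
Resisting = 69.7 + 240.0·tan26.7° = 69.7 + 120.7 = 190.4 kN/m
FS = 190.4 / 97.5 = 1.954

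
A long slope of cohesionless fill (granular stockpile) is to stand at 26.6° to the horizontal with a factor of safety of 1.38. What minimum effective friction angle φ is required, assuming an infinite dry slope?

FS = tanφ/tanβ ⇒ tanφ = FS · tanβ = 1.38 · tan26.6° = 0.6911
φ = arctan(0.6911) = 34.65°

φ = 34.6°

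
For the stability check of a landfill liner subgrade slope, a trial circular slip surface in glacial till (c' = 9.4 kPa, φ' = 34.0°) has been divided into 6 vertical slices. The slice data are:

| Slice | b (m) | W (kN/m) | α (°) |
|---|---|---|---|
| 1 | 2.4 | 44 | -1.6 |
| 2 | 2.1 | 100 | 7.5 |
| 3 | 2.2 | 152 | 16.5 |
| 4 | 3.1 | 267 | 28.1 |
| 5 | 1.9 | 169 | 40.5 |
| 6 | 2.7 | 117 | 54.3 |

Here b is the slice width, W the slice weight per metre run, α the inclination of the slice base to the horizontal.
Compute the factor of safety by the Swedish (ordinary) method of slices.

Ordinary method of slices: FS = Σ[c'·Δl_i + (W_i cosα_i)·tanφ'] / Σ W_i sinα_i, with Δl_i = b_i / cosα_i.
Slice 1: Δl = 2.4/cos(-1.6°) = 2.401 m; N'_1 = 44·cos(-1.6°) = 44.0; c'Δl = 22.57; W sinα = -1.2
Slice 2: Δl = 2.1/cos7.5° = 2.118 m; N'_2 = 100·cos7.5° = 99.1; c'Δl = 19.91; W sinα = 13.1
Slice 3: Δl = 2.2/cos16.5° = 2.294 m; N'_3 = 152·cos16.5° = 145.7; c'Δl = 21.57; W sinα = 43.2
Slice 4: Δl = 3.1/cos28.1° = 3.514 m; N'_4 = 267·cos28.1° = 235.5; c'Δl = 33.03; W sinα = 125.8
Slice 5: Δl = 1.9/cos40.5° = 2.499 m; N'_5 = 169·cos40.5° = 128.5; c'Δl = 23.49; W sinα = 109.8
Slice 6: Δl = 2.7/cos54.3° = 4.627 m; N'_6 = 117·cos54.3° = 68.3; c'Δl = 43.49; W sinα = 95.0
Σc'Δl = 164.1 kN/m; ΣN' = 721.2 kN/m; ΣW sinα = 385.5 kN/m
Resisting = 164.1 + 721.2·tan34.0° = 164.1 + 486.4 = 650.5 kN/m
FS = 650.5 / 385.5 = 1.687

FS = 1.69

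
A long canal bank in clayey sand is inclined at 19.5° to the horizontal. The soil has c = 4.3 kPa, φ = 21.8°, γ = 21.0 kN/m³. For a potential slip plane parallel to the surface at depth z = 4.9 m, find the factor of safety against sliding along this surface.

For an infinite slope with a slip plane parallel to the surface (no pore pressure): FS = [c + γz cos²β tanφ] / [γz sinβ cosβ].
γz = 21.0·4.9 = 102.90 kN/m²
Numerator = 4.3 + 102.90·cos²19.5°·tan21.8° = 4.3 + 102.90·0.8886·0.4000 = 40.871 kPa
Denominator = 102.90·sin19.5°·cos19.5° = 102.90·0.3338·0.9426 = 32.379 kPa
FS = 40.871 / 32.379 = 1.262

FS = 1.26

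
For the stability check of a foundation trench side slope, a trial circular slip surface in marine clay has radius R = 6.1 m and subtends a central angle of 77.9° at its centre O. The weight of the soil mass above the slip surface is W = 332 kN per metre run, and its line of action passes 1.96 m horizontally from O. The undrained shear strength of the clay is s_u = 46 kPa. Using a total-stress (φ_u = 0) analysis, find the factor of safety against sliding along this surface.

Taking moments about the centre O, the resisting moment is provided by the undrained shear strength acting along the arc:
Arc length L_a = R·θ = 6.1·(77.9°·π/180) = 6.1·1.3596 = 8.29 m
M_R = s_u·L_a·R = 46·8.29·6.1 = 2327.2 kN·m/m
M_D = W·d = 332·1.96 = 650.7 kN·m/m
FS = M_R / M_D = 2327.2 / 650.7 = 3.576

FS = 3.58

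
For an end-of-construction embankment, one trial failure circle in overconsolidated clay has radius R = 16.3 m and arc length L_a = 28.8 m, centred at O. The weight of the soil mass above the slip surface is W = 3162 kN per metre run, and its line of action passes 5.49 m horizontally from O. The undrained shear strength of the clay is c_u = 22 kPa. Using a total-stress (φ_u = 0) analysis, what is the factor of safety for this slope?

Taking moments about the centre O, the resisting moment is provided by the undrained shear strength acting along the arc:
M_R = c_u·L_a·R = 22·28.80·16.3 = 10327.7 kN·m/m
M_D = W·d = 3162·5.49 = 17359.4 kN·m/m
FS = M_R / M_D = 10327.7 / 17359.4 = 0.595

FS = 0.59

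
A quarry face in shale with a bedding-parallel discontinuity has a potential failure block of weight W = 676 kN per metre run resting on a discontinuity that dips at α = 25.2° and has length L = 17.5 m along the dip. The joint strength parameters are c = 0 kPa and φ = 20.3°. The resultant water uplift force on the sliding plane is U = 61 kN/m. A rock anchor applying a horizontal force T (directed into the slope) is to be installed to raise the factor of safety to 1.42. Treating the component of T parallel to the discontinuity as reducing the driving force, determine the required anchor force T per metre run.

Resolving forces along and normal to the sliding plane, with the horizontal anchor force T adding T·sinα to the effective normal force and T·cosα acting up the plane against the driving force:
FS = [cL + (W cosα − U + T sinα) tanφ] / [W sinα − T cosα]
Without the anchor: N' = 550.7 kN/m, driving T_d = 287.8 kN/m, resisting R = 0·17.5 + 550.7·tan20.3° = 203.7 kN/m, FS = 0.71.
Setting FS = 1.42 and solving for T:
1.42·(287.8 − T cos25.2°) = 203.7 + T sin25.2°·tan20.3°
T·(sin25.2°·tan20.3° + 1.42·cos25.2°) = 1.42·287.8 − 203.7
T·(0.4258·0.3699 + 1.42·0.9048) = 408.7 − 203.7 = 205.0
T·1.4424 = 205.0
T = 142.1 kN/m

T = 142 kN/m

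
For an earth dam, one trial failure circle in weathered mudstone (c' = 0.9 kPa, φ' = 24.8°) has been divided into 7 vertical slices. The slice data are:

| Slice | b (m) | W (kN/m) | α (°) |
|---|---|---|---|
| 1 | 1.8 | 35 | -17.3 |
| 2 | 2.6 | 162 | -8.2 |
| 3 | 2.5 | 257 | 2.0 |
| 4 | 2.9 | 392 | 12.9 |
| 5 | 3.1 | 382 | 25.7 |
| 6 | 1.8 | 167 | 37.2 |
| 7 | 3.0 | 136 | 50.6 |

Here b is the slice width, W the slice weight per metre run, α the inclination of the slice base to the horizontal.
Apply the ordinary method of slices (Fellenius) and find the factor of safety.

Ordinary method of slices: FS = Σ[c'·Δl_i + (W_i cosα_i)·tanφ'] / Σ W_i sinα_i, with Δl_i = b_i / cosα_i.
Slice 1: Δl = 1.8/cos(-17.3°) = 1.885 m; N'_1 = 35·cos(-17.3°) = 33.4; c'Δl = 1.70; W sinα = -10.4
Slice 2: Δl = 2.6/cos(-8.2°) = 2.627 m; N'_2 = 162·cos(-8.2°) = 160.3; c'Δl = 2.36; W sinα = -23.1
Slice 3: Δl = 2.5/cos2.0° = 2.502 m; N'_3 = 257·cos2.0° = 256.8; c'Δl = 2.25; W sinα = 9.0
Slice 4: Δl = 2.9/cos12.9° = 2.975 m; N'_4 = 392·cos12.9° = 382.1; c'Δl = 2.68; W sinα = 87.5
Slice 5: Δl = 3.1/cos25.7° = 3.440 m; N'_5 = 382·cos25.7° = 344.2; c'Δl = 3.10; W sinα = 165.7
Slice 6: Δl = 1.8/cos37.2° = 2.260 m; N'_6 = 167·cos37.2° = 133.0; c'Δl = 2.03; W sinα = 101.0
Slice 7: Δl = 3.0/cos50.6° = 4.726 m; N'_7 = 136·cos50.6° = 86.3; c'Δl = 4.25; W sinα = 105.1
Σc'Δl = 18.4 kN/m; ΣN' = 1396.3 kN/m; ΣW sinα = 434.7 kN/m
Resisting = 18.4 + 1396.3·tan24.8° = 18.4 + 645.2 = 663.5 kN/m
FS = 663.5 / 434.7 = 1.526

FS = 1.53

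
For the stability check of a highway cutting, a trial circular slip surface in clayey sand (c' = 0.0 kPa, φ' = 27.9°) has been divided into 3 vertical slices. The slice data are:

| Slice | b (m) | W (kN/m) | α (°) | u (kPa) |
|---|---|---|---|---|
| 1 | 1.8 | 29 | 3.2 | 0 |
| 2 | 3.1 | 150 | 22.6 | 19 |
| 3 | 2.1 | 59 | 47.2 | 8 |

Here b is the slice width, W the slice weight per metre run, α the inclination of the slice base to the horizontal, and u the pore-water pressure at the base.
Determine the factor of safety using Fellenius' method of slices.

FS = 0.61

Ordinary method of slices: FS = Σ[c'·Δl_i + (W_i cosα_i − u_i·Δl_i)·tanφ'] / Σ W_i sinα_i, with Δl_i = b_i / cosα_i.
Slice 1: Δl = 1.8/cos3.2° = 1.803 m; N'_1 = 29·cos3.2° − 0·1.803 = 29.0; c'Δl = 0.00; W sinα = 1.6
Slice 2: Δl = 3.1/cos22.6° = 3.358 m; N'_2 = 150·cos22.6° − 19·3.358 = 74.7; c'Δl = 0.00; W sinα = 57.6
Slice 3: Δl = 2.1/cos47.2° = 3.091 m; N'_3 = 59·cos47.2° − 8·3.091 = 15.4; c'Δl = 0.00; W sinα = 43.3
Σc'Δl = 0.0 kN/m; ΣN' = 119.0 kN/m; ΣW sinα = 102.6 kN/m
Resisting = 0.0 + 119.0·tan27.9° = 0.0 + 63.0 = 63.0 kN/m
FS = 63.0 / 102.6 = 0.614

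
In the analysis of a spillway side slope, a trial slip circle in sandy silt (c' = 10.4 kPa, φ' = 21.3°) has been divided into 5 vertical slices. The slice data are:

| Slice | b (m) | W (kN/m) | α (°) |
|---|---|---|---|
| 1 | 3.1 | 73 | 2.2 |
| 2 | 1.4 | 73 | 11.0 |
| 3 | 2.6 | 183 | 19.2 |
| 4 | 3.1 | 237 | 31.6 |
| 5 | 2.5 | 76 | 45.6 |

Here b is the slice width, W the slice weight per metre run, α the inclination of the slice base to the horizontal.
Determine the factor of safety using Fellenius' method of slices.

Ordinary method of slices: FS = Σ[c'·Δl_i + (W_i cosα_i)·tanφ'] / Σ W_i sinα_i, with Δl_i = b_i / cosα_i.
Slice 1: Δl = 3.1/cos2.2° = 3.102 m; N'_1 = 73·cos2.2° = 72.9; c'Δl = 32.26; W sinα = 2.8
Slice 2: Δl = 1.4/cos11.0° = 1.426 m; N'_2 = 73·cos11.0° = 71.7; c'Δl = 14.83; W sinα = 13.9
Slice 3: Δl = 2.6/cos19.2° = 2.753 m; N'_3 = 183·cos19.2° = 172.8; c'Δl = 28.63; W sinα = 60.2
Slice 4: Δl = 3.1/cos31.6° = 3.640 m; N'_4 = 237·cos31.6° = 201.9; c'Δl = 37.85; W sinα = 124.2
Slice 5: Δl = 2.5/cos45.6° = 3.573 m; N'_5 = 76·cos45.6° = 53.2; c'Δl = 37.16; W sinα = 54.3
Σc'Δl = 150.7 kN/m; ΣN' = 572.5 kN/m; ΣW sinα = 255.4 kN/m
Resisting = 150.7 + 572.5·tan21.3° = 150.7 + 223.2 = 373.9 kN/m
FS = 373.9 / 255.4 = 1.464

FS = 1.46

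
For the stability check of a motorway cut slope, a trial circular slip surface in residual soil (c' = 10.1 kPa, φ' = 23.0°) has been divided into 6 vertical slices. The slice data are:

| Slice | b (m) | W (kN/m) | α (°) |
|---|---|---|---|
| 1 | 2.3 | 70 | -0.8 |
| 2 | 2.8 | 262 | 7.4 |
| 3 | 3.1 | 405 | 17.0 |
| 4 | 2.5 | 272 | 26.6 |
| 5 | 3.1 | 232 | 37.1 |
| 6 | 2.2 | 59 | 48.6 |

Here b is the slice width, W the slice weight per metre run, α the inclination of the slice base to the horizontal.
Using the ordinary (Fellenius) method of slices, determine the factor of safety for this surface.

Ordinary method of slices: FS = Σ[c'·Δl_i + (W_i cosα_i)·tanφ'] / Σ W_i sinα_i, with Δl_i = b_i / cosα_i.
Slice 1: Δl = 2.3/cos(-0.8°) = 2.300 m; N'_1 = 70·cos(-0.8°) = 70.0; c'Δl = 23.23; W sinα = -1.0
Slice 2: Δl = 2.8/cos7.4° = 2.824 m; N'_2 = 262·cos7.4° = 259.8; c'Δl = 28.52; W sinα = 33.7
Slice 3: Δl = 3.1/cos17.0° = 3.242 m; N'_3 = 405·cos17.0° = 387.3; c'Δl = 32.74; W sinα = 118.4
Slice 4: Δl = 2.5/cos26.6° = 2.796 m; N'_4 = 272·cos26.6° = 243.2; c'Δl = 28.24; W sinα = 121.8
Slice 5: Δl = 3.1/cos37.1° = 3.887 m; N'_5 = 232·cos37.1° = 185.0; c'Δl = 39.26; W sinα = 139.9
Slice 6: Δl = 2.2/cos48.6° = 3.327 m; N'_6 = 59·cos48.6° = 39.0; c'Δl = 33.60; W sinα = 44.3
Σc'Δl = 185.6 kN/m; ΣN' = 1184.4 kN/m; ΣW sinα = 457.2 kN/m
Resisting = 185.6 + 1184.4·tan23.0° = 185.6 + 502.7 = 688.3 kN/m
FS = 688.3 / 457.2 = 1.506

FS = 1.51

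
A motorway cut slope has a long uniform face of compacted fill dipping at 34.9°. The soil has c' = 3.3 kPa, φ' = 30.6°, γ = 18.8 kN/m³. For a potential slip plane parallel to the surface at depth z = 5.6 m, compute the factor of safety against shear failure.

FS = 0.91

For an infinite slope with a slip plane parallel to the surface (no pore pressure): FS = [c' + γz cos²β tanφ'] / [γz sinβ cosβ].
γz = 18.8·5.6 = 105.28 kN/m²
Numerator = 3.3 + 105.28·cos²34.9°·tan30.6° = 3.3 + 105.28·0.6726·0.5914 = 45.181 kPa
Denominator = 105.28·sin34.9°·cos34.9° = 105.28·0.5721·0.8202 = 49.402 kPa
FS = 45.181 / 49.402 = 0.915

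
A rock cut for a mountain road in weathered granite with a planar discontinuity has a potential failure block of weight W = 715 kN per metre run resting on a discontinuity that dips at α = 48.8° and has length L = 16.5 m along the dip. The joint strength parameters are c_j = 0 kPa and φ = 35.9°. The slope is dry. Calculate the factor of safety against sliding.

FS = 0.63

Resolving the block weight along and normal to the plane and applying the Mohr–Coulomb strength on the joint:
N' = W cosα = 715·cos48.8° = 471.0 kN/m
Driving force T = W sinα = 715·sin48.8° = 538.0 kN/m
Resisting force R = c_j·L + N'·tanφ = 0·16.5 + 471.0·tan35.9° = 0.0 + 340.9 = 340.9 kN/m
FS = R / T = 340.9 / 538.0 = 0.634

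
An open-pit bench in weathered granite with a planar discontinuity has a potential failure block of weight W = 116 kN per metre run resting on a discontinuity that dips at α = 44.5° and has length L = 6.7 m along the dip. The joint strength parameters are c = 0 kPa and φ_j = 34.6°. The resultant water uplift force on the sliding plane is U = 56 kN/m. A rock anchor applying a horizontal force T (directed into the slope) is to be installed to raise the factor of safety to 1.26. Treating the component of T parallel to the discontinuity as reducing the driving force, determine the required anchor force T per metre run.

Resolving forces along and normal to the sliding plane, with the horizontal anchor force T adding T·sinα to the effective normal force and T·cosα acting up the plane against the driving force:
FS = [cL + (W cosα − U + T sinα) tanφ_j] / [W sinα − T cosα]
Without the anchor: N' = 26.7 kN/m, driving T_d = 81.3 kN/m, resisting R = 0·6.7 + 26.7·tan34.6° = 18.4 kN/m, FS = 0.23.
Setting FS = 1.26 and solving for T:
1.26·(81.3 − T cos44.5°) = 18.4 + T sin44.5°·tan34.6°
T·(sin44.5°·tan34.6° + 1.26·cos44.5°) = 1.26·81.3 − 18.4
T·(0.7009·0.6899 + 1.26·0.7133) = 102.4 − 18.4 = 84.0
T·1.3822 = 84.0
T = 60.8 kN/m

T = 61 kN/m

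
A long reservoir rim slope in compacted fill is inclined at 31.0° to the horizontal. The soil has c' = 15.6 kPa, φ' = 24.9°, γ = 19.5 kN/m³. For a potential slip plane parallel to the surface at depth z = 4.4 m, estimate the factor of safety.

For an infinite slope with a slip plane parallel to the surface (no pore pressure): FS = [c' + γz cos²β tanφ'] / [γz sinβ cosβ].
γz = 19.5·4.4 = 85.80 kN/m²
Numerator = 15.6 + 85.80·cos²31.0°·tan24.9° = 15.6 + 85.80·0.7347·0.4642 = 44.862 kPa
Denominator = 85.80·sin31.0°·cos31.0° = 85.80·0.5150·0.8572 = 37.878 kPa
FS = 44.862 / 37.878 = 1.184

FS = 1.18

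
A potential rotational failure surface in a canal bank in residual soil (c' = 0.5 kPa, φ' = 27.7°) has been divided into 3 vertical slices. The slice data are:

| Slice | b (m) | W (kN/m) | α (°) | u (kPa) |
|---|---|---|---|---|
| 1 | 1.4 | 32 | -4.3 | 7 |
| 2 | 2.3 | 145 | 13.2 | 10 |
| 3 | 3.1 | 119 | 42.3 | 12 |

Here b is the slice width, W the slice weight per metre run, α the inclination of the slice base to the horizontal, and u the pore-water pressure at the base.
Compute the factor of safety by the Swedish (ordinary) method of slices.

Ordinary method of slices: FS = Σ[c'·Δl_i + (W_i cosα_i − u_i·Δl_i)·tanφ'] / Σ W_i sinα_i, with Δl_i = b_i / cosα_i.
Slice 1: Δl = 1.4/cos(-4.3°) = 1.404 m; N'_1 = 32·cos(-4.3°) − 7·1.404 = 22.1; c'Δl = 0.70; W sinα = -2.4
Slice 2: Δl = 2.3/cos13.2° = 2.362 m; N'_2 = 145·cos13.2° − 10·2.362 = 117.5; c'Δl = 1.18; W sinα = 33.1
Slice 3: Δl = 3.1/cos42.3° = 4.191 m; N'_3 = 119·cos42.3° − 12·4.191 = 37.7; c'Δl = 2.10; W sinα = 80.1
Σc'Δl = 4.0 kN/m; ΣN' = 177.3 kN/m; ΣW sinα = 110.8 kN/m
Resisting = 4.0 + 177.3·tan27.7° = 4.0 + 93.1 = 97.1 kN/m
FS = 97.1 / 110.8 = 0.876

FS = 0.88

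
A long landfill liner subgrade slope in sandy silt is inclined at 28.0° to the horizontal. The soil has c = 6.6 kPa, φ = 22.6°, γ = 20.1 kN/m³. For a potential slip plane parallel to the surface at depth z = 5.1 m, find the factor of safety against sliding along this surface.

FS = 0.94

For an infinite slope with a slip plane parallel to the surface (no pore pressure): FS = [c + γz cos²β tanφ] / [γz sinβ cosβ].
γz = 20.1·5.1 = 102.51 kN/m²
Numerator = 6.6 + 102.51·cos²28.0°·tan22.6° = 6.6 + 102.51·0.7796·0.4163 = 39.866 kPa
Denominator = 102.51·sin28.0°·cos28.0° = 102.51·0.4695·0.8829 = 42.492 kPa
FS = 39.866 / 42.492 = 0.938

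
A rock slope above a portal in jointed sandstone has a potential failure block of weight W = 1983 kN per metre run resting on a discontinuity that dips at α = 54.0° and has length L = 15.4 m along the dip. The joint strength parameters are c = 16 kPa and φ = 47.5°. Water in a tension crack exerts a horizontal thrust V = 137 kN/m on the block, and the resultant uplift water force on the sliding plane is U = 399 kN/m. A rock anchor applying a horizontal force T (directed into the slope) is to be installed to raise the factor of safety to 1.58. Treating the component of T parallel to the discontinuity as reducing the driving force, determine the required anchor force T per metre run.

T = 938 kN/m

Resolving forces along and normal to the sliding plane, with the horizontal anchor force T adding T·sinα to the effective normal force and T·cosα acting up the plane against the driving force:
FS = [cL + (W cosα − U − V sinα + T sinα) tanφ] / [W sinα + V cosα − T cosα]
Without the anchor: N' = 655.7 kN/m, driving T_d = 1684.8 kN/m, resisting R = 16·15.4 + 655.7·tan47.5° = 962.0 kN/m, FS = 0.57.
Setting FS = 1.58 and solving for T:
1.58·(1684.8 − T cos54.0°) = 962.0 + T sin54.0°·tan47.5°
T·(sin54.0°·tan47.5° + 1.58·cos54.0°) = 1.58·1684.8 − 962.0
T·(0.8090·1.0913 + 1.58·0.5878) = 2662.0 − 962.0 = 1700.0
T·1.8116 = 1700.0
T = 938.4 kN/m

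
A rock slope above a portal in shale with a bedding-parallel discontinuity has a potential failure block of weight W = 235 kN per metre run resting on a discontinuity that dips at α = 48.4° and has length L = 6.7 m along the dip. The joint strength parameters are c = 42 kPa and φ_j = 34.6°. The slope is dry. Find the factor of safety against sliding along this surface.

FS = 2.21

Resolving the block weight along and normal to the plane and applying the Mohr–Coulomb strength on the joint:
N' = W cosα = 235·cos48.4° = 156.0 kN/m
Driving force T = W sinα = 235·sin48.4° = 175.7 kN/m
Resisting force R = c·L + N'·tanφ_j = 42·6.7 + 156.0·tan34.6° = 281.4 + 107.6 = 389.0 kN/m
FS = R / T = 389.0 / 175.7 = 2.214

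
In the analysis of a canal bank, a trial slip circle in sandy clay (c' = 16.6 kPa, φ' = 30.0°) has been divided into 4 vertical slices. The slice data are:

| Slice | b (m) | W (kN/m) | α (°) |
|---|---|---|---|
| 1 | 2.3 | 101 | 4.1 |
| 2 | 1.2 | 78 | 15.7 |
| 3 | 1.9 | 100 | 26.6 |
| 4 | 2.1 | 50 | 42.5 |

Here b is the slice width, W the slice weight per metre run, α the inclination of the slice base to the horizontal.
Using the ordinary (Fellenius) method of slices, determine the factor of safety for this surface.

Ordinary method of slices: FS = Σ[c'·Δl_i + (W_i cosα_i)·tanφ'] / Σ W_i sinα_i, with Δl_i = b_i / cosα_i.
Slice 1: Δl = 2.3/cos4.1° = 2.306 m; N'_1 = 101·cos4.1° = 100.7; c'Δl = 38.28; W sinα = 7.2
Slice 2: Δl = 1.2/cos15.7° = 1.247 m; N'_2 = 78·cos15.7° = 75.1; c'Δl = 20.69; W sinα = 21.1
Slice 3: Δl = 1.9/cos26.6° = 2.125 m; N'_3 = 100·cos26.6° = 89.4; c'Δl = 35.27; W sinα = 44.8
Slice 4: Δl = 2.1/cos42.5° = 2.848 m; N'_4 = 50·cos42.5° = 36.9; c'Δl = 47.28; W sinα = 33.8
Σc'Δl = 141.5 kN/m; ΣN' = 302.1 kN/m; ΣW sinα = 106.9 kN/m
Resisting = 141.5 + 302.1·tan30.0° = 141.5 + 174.4 = 315.9 kN/m
FS = 315.9 / 106.9 = 2.956

FS = 2.96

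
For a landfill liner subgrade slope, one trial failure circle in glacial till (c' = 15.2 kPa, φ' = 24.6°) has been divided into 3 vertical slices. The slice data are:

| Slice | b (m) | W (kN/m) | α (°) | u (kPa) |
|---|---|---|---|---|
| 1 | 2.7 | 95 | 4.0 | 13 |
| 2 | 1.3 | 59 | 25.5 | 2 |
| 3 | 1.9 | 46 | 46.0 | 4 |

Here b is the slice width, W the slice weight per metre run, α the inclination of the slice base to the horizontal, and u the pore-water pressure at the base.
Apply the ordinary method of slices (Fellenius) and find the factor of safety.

Ordinary method of slices: FS = Σ[c'·Δl_i + (W_i cosα_i − u_i·Δl_i)·tanφ'] / Σ W_i sinα_i, with Δl_i = b_i / cosα_i.
Slice 1: Δl = 2.7/cos4.0° = 2.707 m; N'_1 = 95·cos4.0° − 13·2.707 = 59.6; c'Δl = 41.14; W sinα = 6.6
Slice 2: Δl = 1.3/cos25.5° = 1.440 m; N'_2 = 59·cos25.5° − 2·1.440 = 50.4; c'Δl = 21.89; W sinα = 25.4
Slice 3: Δl = 1.9/cos46.0° = 2.735 m; N'_3 = 46·cos46.0° − 4·2.735 = 21.0; c'Δl = 41.57; W sinα = 33.1
Σc'Δl = 104.6 kN/m; ΣN' = 131.0 kN/m; ΣW sinα = 65.1 kN/m
Resisting = 104.6 + 131.0·tan24.6° = 104.6 + 60.0 = 164.6 kN/m
FS = 164.6 / 65.1 = 2.527

FS = 2.53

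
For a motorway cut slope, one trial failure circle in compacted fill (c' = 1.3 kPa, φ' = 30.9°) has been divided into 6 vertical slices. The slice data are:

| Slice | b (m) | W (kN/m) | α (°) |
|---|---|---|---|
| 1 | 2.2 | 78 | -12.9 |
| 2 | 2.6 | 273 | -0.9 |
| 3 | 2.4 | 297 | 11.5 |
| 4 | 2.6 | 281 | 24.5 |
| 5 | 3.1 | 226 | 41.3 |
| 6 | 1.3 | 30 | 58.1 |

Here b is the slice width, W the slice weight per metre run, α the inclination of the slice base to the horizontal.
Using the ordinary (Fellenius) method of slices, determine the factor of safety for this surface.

Ordinary method of slices: FS = Σ[c'·Δl_i + (W_i cosα_i)·tanφ'] / Σ W_i sinα_i, with Δl_i = b_i / cosα_i.
Slice 1: Δl = 2.2/cos(-12.9°) = 2.257 m; N'_1 = 78·cos(-12.9°) = 76.0; c'Δl = 2.93; W sinα = -17.4
Slice 2: Δl = 2.6/cos(-0.9°) = 2.600 m; N'_2 = 273·cos(-0.9°) = 273.0; c'Δl = 3.38; W sinα = -4.3
Slice 3: Δl = 2.4/cos11.5° = 2.449 m; N'_3 = 297·cos11.5° = 291.0; c'Δl = 3.18; W sinα = 59.2
Slice 4: Δl = 2.6/cos24.5° = 2.857 m; N'_4 = 281·cos24.5° = 255.7; c'Δl = 3.71; W sinα = 116.5
Slice 5: Δl = 3.1/cos41.3° = 4.126 m; N'_5 = 226·cos41.3° = 169.8; c'Δl = 5.36; W sinα = 149.2
Slice 6: Δl = 1.3/cos58.1° = 2.460 m; N'_6 = 30·cos58.1° = 15.9; c'Δl = 3.20; W sinα = 25.5
Σc'Δl = 21.8 kN/m; ΣN' = 1081.4 kN/m; ΣW sinα = 328.7 kN/m
Resisting = 21.8 + 1081.4·tan30.9° = 21.8 + 647.2 = 669.0 kN/m
FS = 669.0 / 328.7 = 2.035

FS = 2.04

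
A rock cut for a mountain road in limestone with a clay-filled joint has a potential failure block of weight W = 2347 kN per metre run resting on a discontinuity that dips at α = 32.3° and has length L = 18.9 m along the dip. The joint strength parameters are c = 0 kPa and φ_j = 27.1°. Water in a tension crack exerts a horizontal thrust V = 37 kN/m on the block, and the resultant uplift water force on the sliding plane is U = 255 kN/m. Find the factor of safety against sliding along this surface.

FS = 0.68

Resolving the block weight along and normal to the plane and applying the Mohr–Coulomb strength on the joint:
N' = W cosα − U − V sinα = 2347·cos32.3° − 255 − 37·sin32.3° = 1709.1 kN/m
Driving force T = W sinα + V cosα = 2347·sin32.3° + 37·cos32.3° = 1285.4 kN/m
Resisting force R = c·L + N'·tanφ_j = 0·18.9 + 1709.1·tan27.1° = 0.0 + 874.6 = 874.6 kN/m
FS = R / T = 874.6 / 1285.4 = 0.680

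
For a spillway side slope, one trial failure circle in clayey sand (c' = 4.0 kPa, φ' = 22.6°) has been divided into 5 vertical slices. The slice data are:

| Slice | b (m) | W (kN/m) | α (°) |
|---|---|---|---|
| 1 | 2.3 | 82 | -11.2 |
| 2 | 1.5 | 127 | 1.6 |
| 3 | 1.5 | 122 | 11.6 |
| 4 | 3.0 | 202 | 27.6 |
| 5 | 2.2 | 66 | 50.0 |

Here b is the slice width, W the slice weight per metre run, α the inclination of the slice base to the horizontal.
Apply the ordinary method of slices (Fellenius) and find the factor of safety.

FS = 1.77

Ordinary method of slices: FS = Σ[c'·Δl_i + (W_i cosα_i)·tanφ'] / Σ W_i sinα_i, with Δl_i = b_i / cosα_i.
Slice 1: Δl = 2.3/cos(-11.2°) = 2.345 m; N'_1 = 82·cos(-11.2°) = 80.4; c'Δl = 9.38; W sinα = -15.9
Slice 2: Δl = 1.5/cos1.6° = 1.501 m; N'_2 = 127·cos1.6° = 127.0; c'Δl = 6.00; W sinα = 3.5
Slice 3: Δl = 1.5/cos11.6° = 1.531 m; N'_3 = 122·cos11.6° = 119.5; c'Δl = 6.13; W sinα = 24.5
Slice 4: Δl = 3.0/cos27.6° = 3.385 m; N'_4 = 202·cos27.6° = 179.0; c'Δl = 13.54; W sinα = 93.6
Slice 5: Δl = 2.2/cos50.0° = 3.423 m; N'_5 = 66·cos50.0° = 42.4; c'Δl = 13.69; W sinα = 50.6
Σc'Δl = 48.7 kN/m; ΣN' = 548.3 kN/m; ΣW sinα = 156.3 kN/m
Resisting = 48.7 + 548.3·tan22.6° = 48.7 + 228.2 = 277.0 kN/m
FS = 277.0 / 156.3 = 1.772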